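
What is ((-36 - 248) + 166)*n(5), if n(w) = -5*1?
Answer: 590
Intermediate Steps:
n(w) = -5
((-36 - 248) + 166)*n(5) = ((-36 - 248) + 166)*(-5) = (-284 + 166)*(-5) = -118*(-5) = 590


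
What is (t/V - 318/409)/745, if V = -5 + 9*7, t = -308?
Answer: -72208/8836445 ≈ -0.0081716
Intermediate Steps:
V = 58 (V = -5 + 63 = 58)
(t/V - 318/409)/745 = (-308/58 - 318/409)/745 = (-308*1/58 - 318*1/409)*(1/745) = (-154/29 - 318/409)*(1/745) = -72208/11861*1/745 = -72208/8836445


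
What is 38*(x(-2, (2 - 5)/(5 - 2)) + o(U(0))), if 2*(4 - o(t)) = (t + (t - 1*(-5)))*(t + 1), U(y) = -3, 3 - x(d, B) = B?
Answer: 266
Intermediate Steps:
x(d, B) = 3 - B
o(t) = 4 - (1 + t)*(5 + 2*t)/2 (o(t) = 4 - (t + (t - 1*(-5)))*(t + 1)/2 = 4 - (t + (t + 5))*(1 + t)/2 = 4 - (t + (5 + t))*(1 + t)/2 = 4 - (5 + 2*t)*(1 + t)/2 = 4 - (1 + t)*(5 + 2*t)/2)
38*(x(-2, (2 - 5)/(5 - 2)) + o(U(0))) = 38*((3 - (2 - 5)/(5 - 2)) + (3/2 - 1*(-3)² - 7/2*(-3))) = 38*((3 - (-3)/3) + (3/2 - 1*9 + 21/2)) = 38*((3 - (-3)/3) + (3/2 - 9 + 21/2)) = 38*((3 - 1*(-1)) + 3) = 38*((3 + 1) + 3) = 38*(4 + 3) = 38*7 = 266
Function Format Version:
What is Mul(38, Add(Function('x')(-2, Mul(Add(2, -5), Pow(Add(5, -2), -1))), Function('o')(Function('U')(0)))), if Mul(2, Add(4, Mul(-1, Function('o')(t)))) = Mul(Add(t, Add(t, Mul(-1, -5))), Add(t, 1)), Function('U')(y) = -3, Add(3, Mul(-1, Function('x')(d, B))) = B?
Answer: 266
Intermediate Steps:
Function('x')(d, B) = Add(3, Mul(-1, B))
Function('o')(t) = Add(4, Mul(Rational(-1, 2), Add(1, t), Add(5, Mul(2, t)))) (Function('o')(t) = Add(4, Mul(Rational(-1, 2), Mul(Add(t, Add(t, Mul(-1, -5))), Add(t, 1)))) = Add(4, Mul(Rational(-1, 2), Mul(Add(t, Add(t, 5)), Add(1, t)))) = Add(4, Mul(Rational(-1, 2), Mul(Add(t, Add(5, t)), Add(1, t)))) = Add(4, Mul(Rational(-1, 2), Mul(Add(5, Mul(2, t)), Add(1, t)))) = Add(4, Mul(Rational(-1, 2), Mul(Add(1, t), Add(5, Mul(2, t))))) = Add(4, Mul(Rational(-1, 2), Add(1, t), Add(5, Mul(2, t)))))
Mul(38, Add(Function('x')(-2, Mul(Add(2, -5), Pow(Add(5, -2), -1))), Function('o')(Function('U')(0)))) = Mul(38, Add(Add(3, Mul(-1, Mul(Add(2, -5), Pow(Add(5, -2), -1)))), Add(Rational(3, 2), Mul(-1, Pow(-3, 2)), Mul(Rational(-7, 2), -3)))) = Mul(38, Add(Add(3, Mul(-1, Mul(-3, Pow(3, -1)))), Add(Rational(3, 2), Mul(-1, 9), Rational(21, 2)))) = Mul(38, Add(Add(3, Mul(-1, Mul(-3, Rational(1, 3)))), Add(Rational(3, 2), -9, Rational(21, 2)))) = Mul(38, Add(Add(3, Mul(-1, -1)), 3)) = Mul(38, Add(Add(3, 1), 3)) = Mul(38, Add(4, 3)) = Mul(38, 7) = 266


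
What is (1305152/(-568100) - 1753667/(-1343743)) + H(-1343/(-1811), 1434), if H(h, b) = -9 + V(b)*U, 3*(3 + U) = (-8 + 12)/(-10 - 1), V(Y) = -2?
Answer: -23616531851522/6297888285975 ≈ -3.7499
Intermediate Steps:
U = -103/33 (U = -3 + ((-8 + 12)/(-10 - 1))/3 = -3 + (4/(-11))/3 = -3 + (4*(-1/11))/3 = -3 + (⅓)*(-4/11) = -3 - 4/33 = -103/33 ≈ -3.1212)
H(h, b) = -91/33 (H(h, b) = -9 - 2*(-103/33) = -9 + 206/33 = -91/33)
(1305152/(-568100) - 1753667/(-1343743)) + H(-1343/(-1811), 1434) = (1305152/(-568100) - 1753667/(-1343743)) - 91/33 = (1305152*(-1/568100) - 1753667*(-1/1343743)) - 91/33 = (-326288/142025 + 1753667/1343743) - 91/33 = -189382660309/190845099575 - 91/33 = -23616531851522/6297888285975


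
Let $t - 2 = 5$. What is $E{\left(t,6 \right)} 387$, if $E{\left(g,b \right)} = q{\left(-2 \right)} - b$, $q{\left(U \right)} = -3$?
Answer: $-3483$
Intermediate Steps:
$t = 7$ ($t = 2 + 5 = 7$)
$E{\left(g,b \right)} = -3 - b$
$E{\left(t,6 \right)} 387 = \left(-3 - 6\right) 387 = \left(-9\right) 387 = -3483$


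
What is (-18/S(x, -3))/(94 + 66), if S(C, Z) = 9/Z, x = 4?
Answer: 3/80 ≈ 0.037500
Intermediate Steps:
(-18/S(x, -3))/(94 + 66) = (-18/(9/(-3)))/(94 + 66) = (-18/(9*(-⅓)))/160 = (-18/(-3))*(1/160) = -⅓*(-18)*(1/160) = 6*(1/160) = 3/80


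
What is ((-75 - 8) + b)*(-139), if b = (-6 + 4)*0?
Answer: 11537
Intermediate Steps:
b = 0 (b = -2*0 = 0)
((-75 - 8) + b)*(-139) = ((-75 - 8) + 0)*(-139) = (-83 + 0)*(-139) = -83*(-139) = 11537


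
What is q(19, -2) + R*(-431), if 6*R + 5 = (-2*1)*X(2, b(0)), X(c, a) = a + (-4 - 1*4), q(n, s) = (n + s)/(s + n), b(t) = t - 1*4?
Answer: -8183/6 ≈ -1363.8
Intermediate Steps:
b(t) = -4 + t (b(t) = t - 4 = -4 + t)
q(n, s) = 1 (q(n, s) = (n + s)/(n + s) = 1)
X(c, a) = -8 + a (X(c, a) = a + (-4 - 4) = a - 8 = -8 + a)
R = 19/6 (R = -⅚ + ((-2*1)*(-8 + (-4 + 0)))/6 = -⅚ + (-2*(-8 - 4))/6 = -⅚ + (-2*(-12))/6 = -⅚ + (⅙)*24 = -⅚ + 4 = 19/6 ≈ 3.1667)
q(19, -2) + R*(-431) = 1 + (19/6)*(-431) = 1 - 8189/6 = -8183/6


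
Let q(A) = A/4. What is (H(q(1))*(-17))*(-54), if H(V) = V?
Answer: 459/2 ≈ 229.50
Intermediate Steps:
q(A) = A/4 (q(A) = A*(¼) = A/4)
(H(q(1))*(-17))*(-54) = (((¼)*1)*(-17))*(-54) = ((¼)*(-17))*(-54) = -17/4*(-54) = 459/2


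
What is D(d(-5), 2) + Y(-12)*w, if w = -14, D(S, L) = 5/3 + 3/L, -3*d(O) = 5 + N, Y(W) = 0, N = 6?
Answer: 19/6 ≈ 3.1667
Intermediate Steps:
d(O) = -11/3 (d(O) = -(5 + 6)/3 = -⅓*11 = -11/3)
D(S, L) = 5/3 + 3/L (D(S, L) = 5*(⅓) + 3/L = 5/3 + 3/L)
D(d(-5), 2) + Y(-12)*w = (5/3 + 3/2) + 0*(-14) = (5/3 + 3*(½)) + 0 = (5/3 + 3/2) + 0 = 19/6 + 0 = 19/6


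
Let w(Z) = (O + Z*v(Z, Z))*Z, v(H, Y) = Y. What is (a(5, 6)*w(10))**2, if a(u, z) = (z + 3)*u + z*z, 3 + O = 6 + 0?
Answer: 6960564900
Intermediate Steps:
O = 3 (O = -3 + (6 + 0) = -3 + 6 = 3)
a(u, z) = z**2 + u*(3 + z) (a(u, z) = (3 + z)*u + z**2 = u*(3 + z) + z**2 = z**2 + u*(3 + z))
w(Z) = Z*(3 + Z**2) (w(Z) = (3 + Z*Z)*Z = (3 + Z**2)*Z = Z*(3 + Z**2))
(a(5, 6)*w(10))**2 = ((6**2 + 3*5 + 5*6)*(10*(3 + 10**2)))**2 = ((36 + 15 + 30)*(10*(3 + 100)))**2 = (81*(10*103))**2 = (81*1030)**2 = 83430**2 = 6960564900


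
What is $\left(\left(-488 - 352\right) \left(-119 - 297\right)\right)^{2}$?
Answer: $122108313600$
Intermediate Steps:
$\left(\left(-488 - 352\right) \left(-119 - 297\right)\right)^{2} = \left(\left(-840\right) \left(-416\right)\right)^{2} = 349440^{2} = 122108313600$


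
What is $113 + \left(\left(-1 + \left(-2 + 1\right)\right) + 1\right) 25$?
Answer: $88$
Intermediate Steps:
$113 + \left(\left(-1 + \left(-2 + 1\right)\right) + 1\right) 25 = 113 + \left(\left(-1 - 1\right) + 1\right) 25 = 113 + \left(-2 + 1\right) 25 = 113 - 25 = 88$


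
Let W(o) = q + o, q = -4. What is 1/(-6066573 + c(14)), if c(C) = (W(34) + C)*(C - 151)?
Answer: -1/6072601 ≈ -1.6467e-7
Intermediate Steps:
W(o) = -4 + o
c(C) = (-151 + C)*(30 + C) (c(C) = ((-4 + 34) + C)*(C - 151) = (30 + C)*(-151 + C) = (-151 + C)*(30 + C))
1/(-6066573 + c(14)) = 1/(-6066573 + (-4530 + 14² - 121*14)) = 1/(-6066573 + (-4530 + 196 - 1694)) = 1/(-6066573 - 6028) = 1/(-6072601) = -1/6072601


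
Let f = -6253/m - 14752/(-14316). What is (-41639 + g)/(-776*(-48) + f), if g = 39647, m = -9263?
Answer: -66039335784/1234912555127 ≈ -0.053477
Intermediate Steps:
f = 56541431/33152277 (f = -6253/(-9263) - 14752/(-14316) = -6253*(-1/9263) - 14752*(-1/14316) = 6253/9263 + 3688/3579 = 56541431/33152277 ≈ 1.7055)
(-41639 + g)/(-776*(-48) + f) = (-41639 + 39647)/(-776*(-48) + 56541431/33152277) = -1992/(37248 + 56541431/33152277) = -1992/1234912555127/33152277 = -1992*33152277/1234912555127 = -66039335784/1234912555127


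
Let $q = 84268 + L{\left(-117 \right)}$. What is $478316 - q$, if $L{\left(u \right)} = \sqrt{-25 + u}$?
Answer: $394048 - i \sqrt{142} \approx 3.9405 \cdot 10^{5} - 11.916 i$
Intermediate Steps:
$q = 84268 + i \sqrt{142}$ ($q = 84268 + \sqrt{-25 - 117} = 84268 + \sqrt{-142} = 84268 + i \sqrt{142} \approx 84268.0 + 11.916 i$)
$478316 - q = 478316 - \left(84268 + i \sqrt{142}\right) = 394048 - i \sqrt{142}$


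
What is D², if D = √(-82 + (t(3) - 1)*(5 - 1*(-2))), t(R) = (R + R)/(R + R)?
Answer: -82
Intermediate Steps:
t(R) = 1 (t(R) = (2*R)/((2*R)) = (2*R)*(1/(2*R)) = 1)
D = I*√82 (D = √(-82 + (1 - 1)*(5 - 1*(-2))) = √(-82 + 0*(5 + 2)) = √(-82 + 0*7) = √(-82 + 0) = √(-82) = I*√82 ≈ 9.0554*I)
D² = (I*√82)² = -82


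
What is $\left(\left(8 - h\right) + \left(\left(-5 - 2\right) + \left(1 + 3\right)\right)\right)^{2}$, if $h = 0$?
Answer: $25$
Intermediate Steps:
$\left(\left(8 - h\right) + \left(\left(-5 - 2\right) + \left(1 + 3\right)\right)\right)^{2} = \left(\left(8 - 0\right) + \left(\left(-5 - 2\right) + \left(1 + 3\right)\right)\right)^{2} = \left(\left(8 + 0\right) + \left(-7 + 4\right)\right)^{2} = \left(8 - 3\right)^{2} = 5^{2} = 25$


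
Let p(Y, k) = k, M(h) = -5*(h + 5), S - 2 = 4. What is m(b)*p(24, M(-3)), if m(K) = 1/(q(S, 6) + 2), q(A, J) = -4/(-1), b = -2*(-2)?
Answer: -5/3 ≈ -1.6667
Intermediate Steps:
S = 6 (S = 2 + 4 = 6)
b = 4
M(h) = -25 - 5*h (M(h) = -5*(5 + h) = -25 - 5*h)
q(A, J) = 4 (q(A, J) = -4*(-1) = 4)
m(K) = 1/6 (m(K) = 1/(4 + 2) = 1/6)
m(b)*p(24, M(-3)) = (-25 - 5*(-3))/6 = (-25 + 15)/6 = (1/6)*(-10) = -5/3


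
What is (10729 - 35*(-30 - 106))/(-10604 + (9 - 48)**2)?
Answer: -15489/9083 ≈ -1.7053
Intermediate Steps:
(10729 - 35*(-30 - 106))/(-10604 + (9 - 48)**2) = (10729 - 35*(-136))/(-10604 + (-39)**2) = (10729 + 4760)/(-10604 + 1521) = 15489/(-9083) = 15489*(-1/9083) = -15489/9083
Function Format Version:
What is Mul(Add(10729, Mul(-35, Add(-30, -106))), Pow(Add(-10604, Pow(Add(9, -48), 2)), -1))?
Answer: Rational(-15489, 9083) ≈ -1.7053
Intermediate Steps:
Mul(Add(10729, Mul(-35, Add(-30, -106))), Pow(Add(-10604, Pow(Add(9, -48), 2)), -1)) = Mul(Add(10729, Mul(-35, -136)), Pow(Add(-10604, Pow(-39, 2)), -1)) = Mul(Add(10729, 4760), Pow(Add(-10604, 1521), -1)) = Mul(15489, Pow(-9083, -1)) = Mul(15489, Rational(-1, 9083)) = Rational(-15489, 9083)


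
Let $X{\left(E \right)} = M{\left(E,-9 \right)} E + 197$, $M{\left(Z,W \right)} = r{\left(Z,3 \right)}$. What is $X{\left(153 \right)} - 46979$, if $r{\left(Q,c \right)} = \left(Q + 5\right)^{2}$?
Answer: $3772710$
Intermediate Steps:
$r{\left(Q,c \right)} = \left(5 + Q\right)^{2}$
$M{\left(Z,W \right)} = \left(5 + Z\right)^{2}$
$X{\left(E \right)} = 197 + E \left(5 + E\right)^{2}$ ($X{\left(E \right)} = \left(5 + E\right)^{2} E + 197 = E \left(5 + E\right)^{2} + 197 = 197 + E \left(5 + E\right)^{2}$)
$X{\left(153 \right)} - 46979 = \left(197 + 153 \left(5 + 153\right)^{2}\right) - 46979 = \left(197 + 153 \cdot 158^{2}\right) - 46979 = \left(197 + 153 \cdot 24964\right) - 46979 = \left(197 + 3819492\right) - 46979 = 3819689 - 46979 = 3772710$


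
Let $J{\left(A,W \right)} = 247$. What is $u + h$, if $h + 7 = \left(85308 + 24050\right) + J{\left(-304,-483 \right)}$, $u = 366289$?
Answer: $475887$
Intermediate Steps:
$h = 109598$ ($h = -7 + \left(\left(85308 + 24050\right) + 247\right) = -7 + \left(109358 + 247\right) = -7 + 109605 = 109598$)
$u + h = 366289 + 109598 = 475887$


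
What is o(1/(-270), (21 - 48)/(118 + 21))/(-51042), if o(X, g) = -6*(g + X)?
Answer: -7429/319267710 ≈ -2.3269e-5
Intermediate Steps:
o(X, g) = -6*X - 6*g (o(X, g) = -6*(X + g) = -6*X - 6*g)
o(1/(-270), (21 - 48)/(118 + 21))/(-51042) = (-6/(-270) - 6*(21 - 48)/(118 + 21))/(-51042) = (-6*(-1/270) - (-162)/139)*(-1/51042) = (1/45 - (-162)/139)*(-1/51042) = (1/45 - 6*(-27/139))*(-1/51042) = (1/45 + 162/139)*(-1/51042) = (7429/6255)*(-1/51042) = -7429/319267710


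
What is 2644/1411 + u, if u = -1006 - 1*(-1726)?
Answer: 1018564/1411 ≈ 721.87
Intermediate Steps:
u = 720 (u = -1006 + 1726 = 720)
2644/1411 + u = 2644/1411 + 720 = 1018564/1411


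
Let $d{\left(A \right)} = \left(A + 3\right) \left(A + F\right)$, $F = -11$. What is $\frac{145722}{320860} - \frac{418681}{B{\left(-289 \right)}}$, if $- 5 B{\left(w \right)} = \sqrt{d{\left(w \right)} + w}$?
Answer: $\frac{72861}{160430} + \frac{2093405 \sqrt{85511}}{85511} \approx 7159.3$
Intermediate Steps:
$d{\left(A \right)} = \left(-11 + A\right) \left(3 + A\right)$ ($d{\left(A \right)} = \left(A + 3\right) \left(A - 11\right) = \left(3 + A\right) \left(-11 + A\right) = \left(-11 + A\right) \left(3 + A\right)$)
$B{\left(w \right)} = - \frac{\sqrt{-33 + w^{2} - 7 w}}{5}$ ($B{\left(w \right)} = - \frac{\sqrt{\left(-33 + w^{2} - 8 w\right) + w}}{5} = - \frac{\sqrt{-33 + w^{2} - 7 w}}{5}$)
$\frac{145722}{320860} - \frac{418681}{B{\left(-289 \right)}} = \frac{145722}{320860} - \frac{418681}{\left(- \frac{1}{5}\right) \sqrt{-33 + \left(-289\right)^{2} - -2023}} = 145722 \cdot \frac{1}{320860} - \frac{418681}{\left(- \frac{1}{5}\right) \sqrt{-33 + 83521 + 2023}} = \frac{72861}{160430} - \frac{418681}{\left(- \frac{1}{5}\right) \sqrt{85511}} = \frac{72861}{160430} - 418681 \left(- \frac{5 \sqrt{85511}}{85511}\right) = \frac{72861}{160430} + \frac{2093405 \sqrt{85511}}{85511}$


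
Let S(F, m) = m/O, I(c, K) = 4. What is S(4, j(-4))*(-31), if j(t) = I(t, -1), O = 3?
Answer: -124/3 ≈ -41.333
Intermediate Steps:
j(t) = 4
S(F, m) = m/3
S(4, j(-4))*(-31) = ((⅓)*4)*(-31) = (4/3)*(-31) = -124/3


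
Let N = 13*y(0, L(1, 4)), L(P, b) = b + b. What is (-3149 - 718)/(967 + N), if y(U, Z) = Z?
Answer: -1289/357 ≈ -3.6106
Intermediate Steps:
L(P, b) = 2*b
N = 104 (N = 13*(2*4) = 13*8 = 104)
(-3149 - 718)/(967 + N) = (-3149 - 718)/(967 + 104) = -3867/1071 = -3867*1/1071 = -1289/357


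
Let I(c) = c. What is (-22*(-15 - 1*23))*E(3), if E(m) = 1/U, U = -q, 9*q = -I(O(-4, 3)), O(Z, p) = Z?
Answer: -1881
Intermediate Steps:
q = 4/9 (q = (-1*(-4))/9 = (1/9)*4 = 4/9 ≈ 0.44444)
U = -4/9 (U = -1*4/9 = -4/9 ≈ -0.44444)
E(m) = -9/4 (E(m) = 1/(-4/9) = -9/4)
(-22*(-15 - 1*23))*E(3) = -22*(-15 - 1*23)*(-9/4) = -22*(-15 - 23)*(-9/4) = -22*(-38)*(-9/4) = 836*(-9/4) = -1881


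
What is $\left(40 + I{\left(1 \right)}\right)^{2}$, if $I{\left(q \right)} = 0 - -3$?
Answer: $1849$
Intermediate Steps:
$I{\left(q \right)} = 3$ ($I{\left(q \right)} = 0 + 3 = 3$)
$\left(40 + I{\left(1 \right)}\right)^{2} = \left(40 + 3\right)^{2} = 43^{2} = 1849$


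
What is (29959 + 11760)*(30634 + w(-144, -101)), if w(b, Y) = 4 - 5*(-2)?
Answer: 1278603912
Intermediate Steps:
w(b, Y) = 14 (w(b, Y) = 4 + 10 = 14)
(29959 + 11760)*(30634 + w(-144, -101)) = (29959 + 11760)*(30634 + 14) = 41719*30648 = 1278603912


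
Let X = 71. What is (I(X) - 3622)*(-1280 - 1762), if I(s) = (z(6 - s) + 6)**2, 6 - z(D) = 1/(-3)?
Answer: 10555402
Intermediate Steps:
z(D) = 19/3 (z(D) = 6 - 1/(-3) = 6 - 1*(-1/3) = 6 + 1/3 = 19/3)
I(s) = 1369/9 (I(s) = (19/3 + 6)**2 = (37/3)**2 = 1369/9)
(I(X) - 3622)*(-1280 - 1762) = (1369/9 - 3622)*(-1280 - 1762) = -31229/9*(-3042) = 10555402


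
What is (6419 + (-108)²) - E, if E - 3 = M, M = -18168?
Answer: 36248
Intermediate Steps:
E = -18165 (E = 3 - 18168 = -18165)
(6419 + (-108)²) - E = (6419 + (-108)²) - 1*(-18165) = (6419 + 11664) + 18165 = 18083 + 18165 = 36248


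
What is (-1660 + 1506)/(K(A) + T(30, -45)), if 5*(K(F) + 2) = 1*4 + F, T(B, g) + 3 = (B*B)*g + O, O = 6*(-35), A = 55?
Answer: 385/101758 ≈ 0.0037835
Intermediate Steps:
O = -210
T(B, g) = -213 + g*B² (T(B, g) = -3 + ((B*B)*g - 210) = -3 + (B²*g - 210) = -3 + (g*B² - 210) = -3 + (-210 + g*B²) = -213 + g*B²)
K(F) = -6/5 + F/5 (K(F) = -2 + (1*4 + F)/5 = -2 + (4 + F)/5 = -2 + (⅘ + F/5) = -6/5 + F/5)
(-1660 + 1506)/(K(A) + T(30, -45)) = (-1660 + 1506)/((-6/5 + (⅕)*55) + (-213 - 45*30²)) = -154/((-6/5 + 11) + (-213 - 45*900)) = -154/(49/5 + (-213 - 40500)) = -154/(49/5 - 40713) = -154/(-203516/5) = -154*(-5/203516) = 385/101758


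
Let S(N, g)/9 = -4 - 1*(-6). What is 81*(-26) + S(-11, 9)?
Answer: -2088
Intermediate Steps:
S(N, g) = 18 (S(N, g) = 9*(-4 - 1*(-6)) = 9*(-4 + 6) = 9*2 = 18)
81*(-26) + S(-11, 9) = 81*(-26) + 18 = -2106 + 18 = -2088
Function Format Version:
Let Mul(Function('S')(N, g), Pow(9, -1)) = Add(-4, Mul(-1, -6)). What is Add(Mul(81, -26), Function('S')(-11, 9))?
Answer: -2088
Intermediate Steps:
Function('S')(N, g) = 18 (Function('S')(N, g) = Mul(9, Add(-4, Mul(-1, -6))) = Mul(9, Add(-4, 6)) = Mul(9, 2) = 18)
Add(Mul(81, -26), Function('S')(-11, 9)) = Add(Mul(81, -26), 18) = Add(-2106, 18) = -2088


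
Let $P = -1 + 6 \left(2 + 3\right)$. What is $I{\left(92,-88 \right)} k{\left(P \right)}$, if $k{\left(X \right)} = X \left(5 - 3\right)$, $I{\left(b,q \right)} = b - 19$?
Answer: $4234$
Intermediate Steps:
$P = 29$ ($P = -1 + 6 \cdot 5 = -1 + 30 = 29$)
$I{\left(b,q \right)} = -19 + b$ ($I{\left(b,q \right)} = b - 19 = -19 + b$)
$k{\left(X \right)} = 2 X$ ($k{\left(X \right)} = X 2 = 2 X$)
$I{\left(92,-88 \right)} k{\left(P \right)} = \left(-19 + 92\right) 2 \cdot 29 = 73 \cdot 58 = 4234$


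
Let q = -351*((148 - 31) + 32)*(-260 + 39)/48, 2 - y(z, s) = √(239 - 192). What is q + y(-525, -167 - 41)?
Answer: 3852725/16 - √47 ≈ 2.4079e+5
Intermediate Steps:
y(z, s) = 2 - √47 (y(z, s) = 2 - √(239 - 192) = 2 - √47)
q = 3852693/16 (q = -351*(117 + 32)*(-221)/48 = -351*149*(-221)/48 = -(-11558079)/48 = -351*(-32929/48) = 3852693/16 ≈ 2.4079e+5)
q + y(-525, -167 - 41) = 3852693/16 + (2 - √47) = 3852725/16 - √47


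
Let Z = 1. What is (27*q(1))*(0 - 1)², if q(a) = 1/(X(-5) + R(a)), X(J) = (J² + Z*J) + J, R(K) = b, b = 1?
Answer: 27/16 ≈ 1.6875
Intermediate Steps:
R(K) = 1
X(J) = J² + 2*J (X(J) = (J² + 1*J) + J = (J² + J) + J = (J + J²) + J = J² + 2*J)
q(a) = 1/16 (q(a) = 1/(-5*(2 - 5) + 1) = 1/(-5*(-3) + 1) = 1/(15 + 1) = 1/16)
(27*q(1))*(0 - 1)² = (27*(1/16))*(0 - 1)² = (27/16)*(-1)² = (27/16)*1 = 27/16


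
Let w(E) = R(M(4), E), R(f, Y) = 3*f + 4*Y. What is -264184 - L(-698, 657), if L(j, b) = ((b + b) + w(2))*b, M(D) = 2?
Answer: -1136680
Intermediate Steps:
w(E) = 6 + 4*E (w(E) = 3*2 + 4*E = 6 + 4*E)
L(j, b) = b*(14 + 2*b) (L(j, b) = ((b + b) + (6 + 4*2))*b = (2*b + (6 + 8))*b = (2*b + 14)*b = (14 + 2*b)*b = b*(14 + 2*b))
-264184 - L(-698, 657) = -264184 - 2*657*(7 + 657) = -264184 - 2*657*664 = -264184 - 1*872496 = -264184 - 872496 = -1136680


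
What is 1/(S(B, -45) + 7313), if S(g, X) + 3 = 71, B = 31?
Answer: 1/7381 ≈ 0.00013548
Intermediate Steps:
S(g, X) = 68 (S(g, X) = -3 + 71 = 68)
1/(S(B, -45) + 7313) = 1/(68 + 7313) = 1/7381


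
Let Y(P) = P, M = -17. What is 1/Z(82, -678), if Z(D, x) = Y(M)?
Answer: -1/17 ≈ -0.058824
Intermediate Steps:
Z(D, x) = -17
1/Z(82, -678) = 1/(-17) = -1/17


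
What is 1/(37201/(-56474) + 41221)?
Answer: 56474/2327877553 ≈ 2.4260e-5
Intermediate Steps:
1/(37201/(-56474) + 41221) = 1/(37201*(-1/56474) + 41221) = 1/(-37201/56474 + 41221) = 1/(2327877553/56474) = 56474/2327877553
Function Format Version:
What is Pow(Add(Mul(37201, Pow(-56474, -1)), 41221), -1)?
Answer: Rational(56474, 2327877553) ≈ 2.4260e-5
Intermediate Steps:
Pow(Add(Mul(37201, Pow(-56474, -1)), 41221), -1) = Pow(Add(Mul(37201, Rational(-1, 56474)), 41221), -1) = Pow(Add(Rational(-37201, 56474), 41221), -1) = Pow(Rational(2327877553, 56474), -1) = Rational(56474, 2327877553)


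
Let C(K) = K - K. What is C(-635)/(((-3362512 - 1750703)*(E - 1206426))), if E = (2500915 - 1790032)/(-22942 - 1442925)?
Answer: 0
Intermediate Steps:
E = -710883/1465867 (E = 710883/(-1465867) = 710883*(-1/1465867) = -710883/1465867 ≈ -0.48496)
C(K) = 0
C(-635)/(((-3362512 - 1750703)*(E - 1206426))) = 0/(((-3362512 - 1750703)*(-710883/1465867 - 1206426))) = 0/((-5113215*(-1768460772225/1465867))) = 0/(9042520147452453375/1465867) = 0*(1465867/9042520147452453375) = 0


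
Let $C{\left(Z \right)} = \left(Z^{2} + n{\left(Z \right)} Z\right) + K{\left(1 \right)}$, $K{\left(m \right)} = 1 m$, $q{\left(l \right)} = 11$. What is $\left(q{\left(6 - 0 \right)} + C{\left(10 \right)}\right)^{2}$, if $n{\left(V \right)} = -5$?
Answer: $3844$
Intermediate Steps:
$K{\left(m \right)} = m$
$C{\left(Z \right)} = 1 + Z^{2} - 5 Z$ ($C{\left(Z \right)} = \left(Z^{2} - 5 Z\right) + 1 = 1 + Z^{2} - 5 Z$)
$\left(q{\left(6 - 0 \right)} + C{\left(10 \right)}\right)^{2} = \left(11 + \left(1 + 10^{2} - 50\right)\right)^{2} = \left(11 + \left(1 + 100 - 50\right)\right)^{2} = \left(11 + 51\right)^{2} = 62^{2} = 3844$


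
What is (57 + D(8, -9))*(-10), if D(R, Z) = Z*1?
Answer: -480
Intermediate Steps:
D(R, Z) = Z
(57 + D(8, -9))*(-10) = (57 - 9)*(-10) = 48*(-10) = -480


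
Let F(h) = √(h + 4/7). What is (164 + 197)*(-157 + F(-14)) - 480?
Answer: -57157 + 361*I*√658/7 ≈ -57157.0 + 1322.9*I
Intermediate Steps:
F(h) = √(4/7 + h) (F(h) = √(h + 4*(⅐)) = √(h + 4/7) = √(4/7 + h))
(164 + 197)*(-157 + F(-14)) - 480 = (164 + 197)*(-157 + √(28 + 49*(-14))/7) - 480 = 361*(-157 + √(28 - 686)/7) - 480 = 361*(-157 + √(-658)/7) - 480 = 361*(-157 + (I*√658)/7) - 480 = 361*(-157 + I*√658/7) - 480 = (-56677 + 361*I*√658/7) - 480 = -57157 + 361*I*√658/7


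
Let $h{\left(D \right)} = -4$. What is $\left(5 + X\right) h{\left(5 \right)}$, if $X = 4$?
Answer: $-36$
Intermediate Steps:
$\left(5 + X\right) h{\left(5 \right)} = \left(5 + 4\right) \left(-4\right) = 9 \left(-4\right) = -36$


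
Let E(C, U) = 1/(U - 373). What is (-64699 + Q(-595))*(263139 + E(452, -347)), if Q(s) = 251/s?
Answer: -607790396413027/35700 ≈ -1.7025e+10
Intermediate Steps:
E(C, U) = 1/(-373 + U)
(-64699 + Q(-595))*(263139 + E(452, -347)) = (-64699 + 251/(-595))*(263139 + 1/(-373 - 347)) = (-64699 + 251*(-1/595))*(263139 + 1/(-720)) = (-64699 - 251/595)*(263139 - 1/720) = -38496156/595*189460079/720 = -607790396413027/35700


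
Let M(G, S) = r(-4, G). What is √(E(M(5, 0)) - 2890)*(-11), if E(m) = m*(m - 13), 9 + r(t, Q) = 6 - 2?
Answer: -220*I*√7 ≈ -582.07*I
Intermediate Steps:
r(t, Q) = -5 (r(t, Q) = -9 + (6 - 2) = -9 + 4 = -5)
M(G, S) = -5
E(m) = m*(-13 + m)
√(E(M(5, 0)) - 2890)*(-11) = √(-5*(-13 - 5) - 2890)*(-11) = √(-5*(-18) - 2890)*(-11) = √(90 - 2890)*(-11) = √(-2800)*(-11) = (20*I*√7)*(-11) = -220*I*√7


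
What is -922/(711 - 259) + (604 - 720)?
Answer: -26677/226 ≈ -118.04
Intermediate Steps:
-922/(711 - 259) + (604 - 720) = -922/452 - 116 = -922*1/452 - 116 = -461/226 - 116 = -26677/226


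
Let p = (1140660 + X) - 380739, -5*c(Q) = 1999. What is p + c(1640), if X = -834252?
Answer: -373654/5 ≈ -74731.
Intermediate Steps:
c(Q) = -1999/5 (c(Q) = -⅕*1999 = -1999/5)
p = -74331 (p = (1140660 - 834252) - 380739 = 306408 - 380739 = -74331)
p + c(1640) = -74331 - 1999/5 = -373654/5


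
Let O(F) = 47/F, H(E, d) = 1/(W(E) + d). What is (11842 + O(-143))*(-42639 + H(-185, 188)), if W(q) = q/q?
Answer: -505421878090/1001 ≈ -5.0492e+8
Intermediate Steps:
W(q) = 1
H(E, d) = 1/(1 + d)
(11842 + O(-143))*(-42639 + H(-185, 188)) = (11842 + 47/(-143))*(-42639 + 1/(1 + 188)) = (11842 + 47*(-1/143))*(-42639 + 1/189) = (11842 - 47/143)*(-42639 + 1/189) = (1693359/143)*(-8058770/189) = -505421878090/1001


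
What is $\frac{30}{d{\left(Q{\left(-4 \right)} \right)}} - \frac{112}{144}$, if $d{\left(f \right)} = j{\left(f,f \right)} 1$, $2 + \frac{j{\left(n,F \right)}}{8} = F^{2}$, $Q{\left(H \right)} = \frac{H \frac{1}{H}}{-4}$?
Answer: $- \frac{757}{279} \approx -2.7133$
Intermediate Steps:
$Q{\left(H \right)} = - \frac{1}{4}$ ($Q{\left(H \right)} = 1 \left(- \frac{1}{4}\right) = - \frac{1}{4}$)
$j{\left(n,F \right)} = -16 + 8 F^{2}$
$d{\left(f \right)} = -16 + 8 f^{2}$ ($d{\left(f \right)} = \left(-16 + 8 f^{2}\right) 1 = -16 + 8 f^{2}$)
$\frac{30}{d{\left(Q{\left(-4 \right)} \right)}} - \frac{112}{144} = \frac{30}{-16 + 8 \left(- \frac{1}{4}\right)^{2}} - \frac{112}{144} = \frac{30}{-16 + 8 \cdot \frac{1}{16}} - \frac{7}{9} = \frac{30}{-16 + \frac{1}{2}} - \frac{7}{9} = \frac{30}{- \frac{31}{2}} - \frac{7}{9} = 30 \left(- \frac{2}{31}\right) - \frac{7}{9} = - \frac{60}{31} - \frac{7}{9} = - \frac{757}{279}$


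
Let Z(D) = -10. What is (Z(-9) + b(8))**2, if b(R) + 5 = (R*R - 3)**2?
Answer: 13734436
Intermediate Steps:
b(R) = -5 + (-3 + R**2)**2 (b(R) = -5 + (R*R - 3)**2 = -5 + (R**2 - 3)**2 = -5 + (-3 + R**2)**2)
(Z(-9) + b(8))**2 = (-10 + (-5 + (-3 + 8**2)**2))**2 = (-10 + (-5 + (-3 + 64)**2))**2 = (-10 + (-5 + 61**2))**2 = (-10 + (-5 + 3721))**2 = (-10 + 3716)**2 = 3706**2 = 13734436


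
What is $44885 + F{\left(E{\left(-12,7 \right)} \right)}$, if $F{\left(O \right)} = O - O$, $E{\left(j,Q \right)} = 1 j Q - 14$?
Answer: $44885$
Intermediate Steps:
$E{\left(j,Q \right)} = -14 + Q j$ ($E{\left(j,Q \right)} = j Q - 14 = Q j - 14 = -14 + Q j$)
$F{\left(O \right)} = 0$
$44885 + F{\left(E{\left(-12,7 \right)} \right)} = 44885 + 0 = 44885$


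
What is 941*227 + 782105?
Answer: 995712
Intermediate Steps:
941*227 + 782105 = 213607 + 782105 = 995712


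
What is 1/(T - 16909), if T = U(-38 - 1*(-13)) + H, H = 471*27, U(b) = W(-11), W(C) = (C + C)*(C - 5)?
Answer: -1/3840 ≈ -0.00026042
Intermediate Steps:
W(C) = 2*C*(-5 + C) (W(C) = (2*C)*(-5 + C) = 2*C*(-5 + C))
U(b) = 352 (U(b) = 2*(-11)*(-5 - 11) = 2*(-11)*(-16) = 352)
H = 12717
T = 13069 (T = 352 + 12717 = 13069)
1/(T - 16909) = 1/(13069 - 16909) = 1/(-3840) = -1/3840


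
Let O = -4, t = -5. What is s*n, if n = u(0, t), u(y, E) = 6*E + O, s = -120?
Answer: 4080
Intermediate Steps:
u(y, E) = -4 + 6*E (u(y, E) = 6*E - 4 = -4 + 6*E)
n = -34 (n = -4 + 6*(-5) = -4 - 30 = -34)
s*n = -120*(-34) = 4080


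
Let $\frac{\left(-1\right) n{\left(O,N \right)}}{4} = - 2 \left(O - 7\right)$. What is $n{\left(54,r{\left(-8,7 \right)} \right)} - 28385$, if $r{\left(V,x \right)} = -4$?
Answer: $-28009$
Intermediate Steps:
$n{\left(O,N \right)} = -56 + 8 O$ ($n{\left(O,N \right)} = - 4 \left(- 2 \left(O - 7\right)\right) = - 4 \left(- 2 \left(-7 + O\right)\right) = - 4 \left(14 - 2 O\right) = -56 + 8 O$)
$n{\left(54,r{\left(-8,7 \right)} \right)} - 28385 = \left(-56 + 8 \cdot 54\right) - 28385 = \left(-56 + 432\right) - 28385 = 376 - 28385 = -28009$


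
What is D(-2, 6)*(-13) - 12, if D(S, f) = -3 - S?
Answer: 1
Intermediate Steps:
D(-2, 6)*(-13) - 12 = (-3 - 1*(-2))*(-13) - 12 = (-3 + 2)*(-13) - 12 = -1*(-13) - 12 = 13 - 12 = 1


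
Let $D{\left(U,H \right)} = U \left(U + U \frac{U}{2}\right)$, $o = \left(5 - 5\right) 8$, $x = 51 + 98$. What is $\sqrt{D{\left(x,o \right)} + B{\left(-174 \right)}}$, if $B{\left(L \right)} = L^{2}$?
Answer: $\frac{\sqrt{6825806}}{2} \approx 1306.3$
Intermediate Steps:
$x = 149$
$o = 0$ ($o = 0 \cdot 8 = 0$)
$D{\left(U,H \right)} = U \left(U + \frac{U^{2}}{2}\right)$ ($D{\left(U,H \right)} = U \left(U + U U \frac{1}{2}\right) = U \left(U + U \frac{U}{2}\right) = U \left(U + \frac{U^{2}}{2}\right)$)
$\sqrt{D{\left(x,o \right)} + B{\left(-174 \right)}} = \sqrt{\frac{149^{2} \left(2 + 149\right)}{2} + \left(-174\right)^{2}} = \sqrt{\frac{1}{2} \cdot 22201 \cdot 151 + 30276} = \sqrt{\frac{3352351}{2} + 30276} = \sqrt{\frac{3412903}{2}} = \frac{\sqrt{6825806}}{2}$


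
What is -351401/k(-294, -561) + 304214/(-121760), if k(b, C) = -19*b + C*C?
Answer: -70114229729/19500290160 ≈ -3.5955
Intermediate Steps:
k(b, C) = C² - 19*b (k(b, C) = -19*b + C² = C² - 19*b)
-351401/k(-294, -561) + 304214/(-121760) = -351401/((-561)² - 19*(-294)) + 304214/(-121760) = -351401/(314721 + 5586) + 304214*(-1/121760) = -351401/320307 - 152107/60880 = -70114229729/19500290160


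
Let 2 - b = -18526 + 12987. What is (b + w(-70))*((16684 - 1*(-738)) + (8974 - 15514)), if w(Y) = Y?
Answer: 59535422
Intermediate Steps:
b = 5541 (b = 2 - (-18526 + 12987) = 2 - 1*(-5539) = 2 + 5539 = 5541)
(b + w(-70))*((16684 - 1*(-738)) + (8974 - 15514)) = (5541 - 70)*((16684 - 1*(-738)) + (8974 - 15514)) = 5471*((16684 + 738) - 6540) = 5471*(17422 - 6540) = 5471*10882 = 59535422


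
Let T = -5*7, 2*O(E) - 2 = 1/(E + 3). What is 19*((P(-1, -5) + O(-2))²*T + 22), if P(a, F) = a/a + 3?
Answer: -78793/4 ≈ -19698.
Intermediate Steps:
O(E) = 1 + 1/(2*(3 + E)) (O(E) = 1 + 1/(2*(E + 3)) = 1 + 1/(2*(3 + E)))
P(a, F) = 4 (P(a, F) = 1 + 3 = 4)
T = -35
19*((P(-1, -5) + O(-2))²*T + 22) = 19*((4 + (7/2 - 2)/(3 - 2))²*(-35) + 22) = 19*((4 + (3/2)/1)²*(-35) + 22) = 19*((4 + 1*(3/2))²*(-35) + 22) = 19*((4 + 3/2)²*(-35) + 22) = 19*((11/2)²*(-35) + 22) = 19*((121/4)*(-35) + 22) = 19*(-4235/4 + 22) = 19*(-4147/4) = -78793/4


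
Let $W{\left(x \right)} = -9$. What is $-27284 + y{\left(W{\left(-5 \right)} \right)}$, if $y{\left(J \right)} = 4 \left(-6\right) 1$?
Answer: $-27308$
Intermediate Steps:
$y{\left(J \right)} = -24$ ($y{\left(J \right)} = \left(-24\right) 1 = -24$)
$-27284 + y{\left(W{\left(-5 \right)} \right)} = -27284 - 24 = -27308$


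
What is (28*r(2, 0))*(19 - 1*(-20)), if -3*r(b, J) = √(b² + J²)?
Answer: -728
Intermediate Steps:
r(b, J) = -√(J² + b²)/3 (r(b, J) = -√(b² + J²)/3 = -√(J² + b²)/3)
(28*r(2, 0))*(19 - 1*(-20)) = (28*(-√(0² + 2²)/3))*(19 - 1*(-20)) = (28*(-√(0 + 4)/3))*(19 + 20) = (28*(-√4/3))*39 = (28*(-⅓*2))*39 = (28*(-⅔))*39 = -56/3*39 = -728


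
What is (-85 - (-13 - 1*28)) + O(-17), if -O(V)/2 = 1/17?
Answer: -750/17 ≈ -44.118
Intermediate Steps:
O(V) = -2/17
(-85 - (-13 - 1*28)) + O(-17) = (-85 - (-13 - 1*28)) - 2/17 = (-85 - (-13 - 28)) - 2/17 = (-85 - 1*(-41)) - 2/17 = (-85 + 41) - 2/17 = -44 - 2/17 = -750/17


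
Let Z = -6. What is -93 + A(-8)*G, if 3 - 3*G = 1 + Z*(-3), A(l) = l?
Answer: -151/3 ≈ -50.333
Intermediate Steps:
G = -16/3 (G = 1 - (1 - 6*(-3))/3 = 1 - (1 + 18)/3 = 1 - 1/3*19 = 1 - 19/3 = -16/3 ≈ -5.3333)
-93 + A(-8)*G = -93 - 8*(-16/3) = -93 + 128/3 = -151/3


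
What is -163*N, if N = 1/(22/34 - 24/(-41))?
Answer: -113611/859 ≈ -132.26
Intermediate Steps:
N = 697/859 (N = 1/(22*(1/34) - 24*(-1/41)) = 1/(11/17 + 24/41) = 1/(859/697) = 697/859 ≈ 0.81141)
-163*N = -163*697/859 = -113611/859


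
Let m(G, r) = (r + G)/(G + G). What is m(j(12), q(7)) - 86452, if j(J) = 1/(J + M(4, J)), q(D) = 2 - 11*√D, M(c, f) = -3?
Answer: -172885/2 - 99*√7/2 ≈ -86574.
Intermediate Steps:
j(J) = 1/(-3 + J) (j(J) = 1/(J - 3) = 1/(-3 + J))
m(G, r) = (G + r)/(2*G) (m(G, r) = (G + r)/((2*G)) = (G + r)*(1/(2*G)) = (G + r)/(2*G))
m(j(12), q(7)) - 86452 = (1/(-3 + 12) + (2 - 11*√7))/(2*(1/(-3 + 12))) - 86452 = (1/9 + (2 - 11*√7))/(2*(1/9)) - 86452 = (⅑ + (2 - 11*√7))/(2*(⅑)) - 86452 = (½)*9*(19/9 - 11*√7) - 86452 = (19/2 - 99*√7/2) - 86452 = -172885/2 - 99*√7/2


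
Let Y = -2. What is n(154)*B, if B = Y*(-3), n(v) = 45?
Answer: 270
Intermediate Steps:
B = 6 (B = -2*(-3) = 6)
n(154)*B = 45*6 = 270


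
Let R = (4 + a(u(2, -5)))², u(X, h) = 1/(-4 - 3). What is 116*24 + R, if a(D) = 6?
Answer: 2884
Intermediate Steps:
u(X, h) = -⅐ (u(X, h) = 1/(-7) = -⅐)
R = 100 (R = (4 + 6)² = 10² = 100)
116*24 + R = 116*24 + 100 = 2784 + 100 = 2884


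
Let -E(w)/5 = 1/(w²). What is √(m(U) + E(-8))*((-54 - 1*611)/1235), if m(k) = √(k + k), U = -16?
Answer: -7*√(-5 + 256*I*√2)/104 ≈ -0.89935 - 0.91186*I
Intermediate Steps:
E(w) = -5/w²
m(k) = √2*√k (m(k) = √(2*k) = √2*√k)
√(m(U) + E(-8))*((-54 - 1*611)/1235) = √(√2*√(-16) - 5/(-8)²)*((-54 - 1*611)/1235) = √(√2*(4*I) - 5*1/64)*((-54 - 611)*(1/1235)) = √(4*I*√2 - 5/64)*(-665*1/1235) = √(-5/64 + 4*I*√2)*(-7/13) = -7*√(-5/64 + 4*I*√2)/13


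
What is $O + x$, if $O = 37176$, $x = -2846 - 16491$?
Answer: $17839$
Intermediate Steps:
$x = -19337$
$O + x = 37176 - 19337 = 17839$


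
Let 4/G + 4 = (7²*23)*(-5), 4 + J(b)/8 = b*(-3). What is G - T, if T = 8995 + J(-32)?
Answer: -54873113/5639 ≈ -9731.0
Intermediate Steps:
J(b) = -32 - 24*b (J(b) = -32 + 8*(b*(-3)) = -32 + 8*(-3*b) = -32 - 24*b)
T = 9731 (T = 8995 + (-32 - 24*(-32)) = 8995 + (-32 + 768) = 8995 + 736 = 9731)
G = -4/5639 (G = 4/(-4 + (7²*23)*(-5)) = 4/(-4 + (49*23)*(-5)) = 4/(-4 + 1127*(-5)) = 4/(-4 - 5635) = 4/(-5639) = 4*(-1/5639) = -4/5639 ≈ -0.00070935)
G - T = -4/5639 - 1*9731 = -4/5639 - 9731 = -54873113/5639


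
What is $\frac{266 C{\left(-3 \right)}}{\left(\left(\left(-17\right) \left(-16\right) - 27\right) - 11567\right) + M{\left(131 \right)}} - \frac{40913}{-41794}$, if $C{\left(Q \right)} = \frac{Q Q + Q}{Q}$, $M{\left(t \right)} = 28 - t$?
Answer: $\frac{489665433}{477496450} \approx 1.0255$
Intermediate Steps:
$C{\left(Q \right)} = \frac{Q + Q^{2}}{Q}$ ($C{\left(Q \right)} = \frac{Q^{2} + Q}{Q} = \frac{Q + Q^{2}}{Q}$)
$\frac{266 C{\left(-3 \right)}}{\left(\left(\left(-17\right) \left(-16\right) - 27\right) - 11567\right) + M{\left(131 \right)}} - \frac{40913}{-41794} = \frac{266 \left(1 - 3\right)}{\left(\left(\left(-17\right) \left(-16\right) - 27\right) - 11567\right) + \left(28 - 131\right)} - \frac{40913}{-41794} = \frac{266 \left(-2\right)}{\left(\left(272 - 27\right) - 11567\right) + \left(28 - 131\right)} - - \frac{40913}{41794} = - \frac{532}{\left(245 - 11567\right) - 103} + \frac{40913}{41794} = - \frac{532}{-11322 - 103} + \frac{40913}{41794} = - \frac{532}{-11425} + \frac{40913}{41794} = \left(-532\right) \left(- \frac{1}{11425}\right) + \frac{40913}{41794} = \frac{532}{11425} + \frac{40913}{41794} = \frac{489665433}{477496450}$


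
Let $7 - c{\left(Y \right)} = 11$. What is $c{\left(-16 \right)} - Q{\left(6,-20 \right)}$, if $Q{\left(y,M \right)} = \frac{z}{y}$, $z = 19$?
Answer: $- \frac{43}{6} \approx -7.1667$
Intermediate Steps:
$c{\left(Y \right)} = -4$ ($c{\left(Y \right)} = 7 - 11 = -4$)
$Q{\left(y,M \right)} = \frac{19}{y}$
$c{\left(-16 \right)} - Q{\left(6,-20 \right)} = -4 - \frac{19}{6} = - \frac{43}{6}$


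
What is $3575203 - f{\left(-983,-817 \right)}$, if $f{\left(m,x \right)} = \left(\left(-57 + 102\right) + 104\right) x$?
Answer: $3696936$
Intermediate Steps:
$f{\left(m,x \right)} = 149 x$ ($f{\left(m,x \right)} = \left(45 + 104\right) x = 149 x$)
$3575203 - f{\left(-983,-817 \right)} = 3575203 - 149 \left(-817\right) = 3575203 - -121733 = 3575203 + 121733 = 3696936$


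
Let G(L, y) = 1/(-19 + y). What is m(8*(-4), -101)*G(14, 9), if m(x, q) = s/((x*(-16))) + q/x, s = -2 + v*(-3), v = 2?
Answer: -201/640 ≈ -0.31406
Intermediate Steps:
s = -8 (s = -2 + 2*(-3) = -2 - 6 = -8)
m(x, q) = 1/(2*x) + q/x (m(x, q) = -8*(-1/(16*x)) + q/x = -(-1)/(2*x) + q/x = 1/(2*x) + q/x)
m(8*(-4), -101)*G(14, 9) = ((½ - 101)/((8*(-4))))/(-19 + 9) = (-201/2/(-32))/(-10) = -1/32*(-201/2)*(-⅒) = (201/64)*(-⅒) = -201/640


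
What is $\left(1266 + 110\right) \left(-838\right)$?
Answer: $-1153088$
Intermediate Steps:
$\left(1266 + 110\right) \left(-838\right) = 1376 \left(-838\right) = -1153088$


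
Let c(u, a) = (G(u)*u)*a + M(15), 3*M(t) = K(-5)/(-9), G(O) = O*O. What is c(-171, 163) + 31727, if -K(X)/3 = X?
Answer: -7335023999/9 ≈ -8.1500e+8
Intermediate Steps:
K(X) = -3*X
G(O) = O²
M(t) = -5/9 (M(t) = (-3*(-5)/(-9))/3 = (15*(-⅑))/3 = (⅓)*(-5/3) = -5/9)
c(u, a) = -5/9 + a*u³ (c(u, a) = (u²*u)*a - 5/9 = u³*a - 5/9 = a*u³ - 5/9 = -5/9 + a*u³)
c(-171, 163) + 31727 = (-5/9 + 163*(-171)³) + 31727 = (-5/9 + 163*(-5000211)) + 31727 = (-5/9 - 815034393) + 31727 = -7335309542/9 + 31727 = -7335023999/9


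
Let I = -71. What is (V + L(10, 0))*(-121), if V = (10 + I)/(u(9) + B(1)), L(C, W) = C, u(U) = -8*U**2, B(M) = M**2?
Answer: -790251/647 ≈ -1221.4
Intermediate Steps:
V = 61/647 (V = (10 - 71)/(-8*9**2 + 1**2) = -61/(-8*81 + 1) = -61/(-648 + 1) = -61/(-647) = -61*(-1/647) = 61/647 ≈ 0.094281)
(V + L(10, 0))*(-121) = (61/647 + 10)*(-121) = (6531/647)*(-121) = -790251/647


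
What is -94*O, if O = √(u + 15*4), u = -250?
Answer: -94*I*√190 ≈ -1295.7*I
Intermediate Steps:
O = I*√190 (O = √(-250 + 15*4) = √(-250 + 60) = √(-190) = I*√190 ≈ 13.784*I)
-94*O = -94*I*√190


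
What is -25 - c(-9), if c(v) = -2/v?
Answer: -227/9 ≈ -25.222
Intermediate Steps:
-25 - c(-9) = -25 - (-2)/(-9) = -25 - (-2)*(-1)/9 = -25 - 1*2/9 = -25 - 2/9 = -227/9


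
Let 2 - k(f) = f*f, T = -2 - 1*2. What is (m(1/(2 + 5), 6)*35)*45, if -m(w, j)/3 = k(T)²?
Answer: -926100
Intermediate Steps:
T = -4 (T = -2 - 2 = -4)
k(f) = 2 - f² (k(f) = 2 - f*f = 2 - f²)
m(w, j) = -588 (m(w, j) = -3*(2 - 1*(-4)²)² = -3*(2 - 1*16)² = -3*(2 - 16)² = -3*(-14)² = -3*196 = -588)
(m(1/(2 + 5), 6)*35)*45 = -588*35*45 = -20580*45 = -926100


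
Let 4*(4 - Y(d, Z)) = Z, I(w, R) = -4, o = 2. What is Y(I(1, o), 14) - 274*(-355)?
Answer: 194541/2 ≈ 97271.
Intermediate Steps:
Y(d, Z) = 4 - Z/4
Y(I(1, o), 14) - 274*(-355) = (4 - 1/4*14) - 274*(-355) = (4 - 7/2) + 97270 = 1/2 + 97270 = 194541/2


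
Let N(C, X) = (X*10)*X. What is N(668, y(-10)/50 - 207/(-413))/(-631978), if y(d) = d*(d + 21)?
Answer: -12306064/269489638705 ≈ -4.5664e-5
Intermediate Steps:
y(d) = d*(21 + d)
N(C, X) = 10*X² (N(C, X) = (10*X)*X = 10*X²)
N(668, y(-10)/50 - 207/(-413))/(-631978) = (10*(-10*(21 - 10)/50 - 207/(-413))²)/(-631978) = (10*(-10*11*(1/50) - 207*(-1/413))²)*(-1/631978) = (10*(-110*1/50 + 207/413)²)*(-1/631978) = (10*(-11/5 + 207/413)²)*(-1/631978) = (10*(-3508/2065)²)*(-1/631978) = (10*(12306064/4264225))*(-1/631978) = (24612128/852845)*(-1/631978) = -12306064/269489638705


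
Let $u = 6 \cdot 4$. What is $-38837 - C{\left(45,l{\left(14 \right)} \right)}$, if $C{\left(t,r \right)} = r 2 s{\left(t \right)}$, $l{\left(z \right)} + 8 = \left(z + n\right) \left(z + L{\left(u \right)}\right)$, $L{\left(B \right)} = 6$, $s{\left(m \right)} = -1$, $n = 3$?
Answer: $-38173$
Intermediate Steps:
$u = 24$
$l{\left(z \right)} = -8 + \left(3 + z\right) \left(6 + z\right)$ ($l{\left(z \right)} = -8 + \left(z + 3\right) \left(z + 6\right) = -8 + \left(3 + z\right) \left(6 + z\right)$)
$C{\left(t,r \right)} = - 2 r$ ($C{\left(t,r \right)} = r 2 \left(-1\right) = 2 r \left(-1\right) = - 2 r$)
$-38837 - C{\left(45,l{\left(14 \right)} \right)} = -38837 - - 2 \left(10 + 14^{2} + 9 \cdot 14\right) = -38837 - - 2 \left(10 + 196 + 126\right) = -38837 - \left(-2\right) 332 = -38837 - -664 = -38837 + 664 = -38173$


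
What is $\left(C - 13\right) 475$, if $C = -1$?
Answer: $-6650$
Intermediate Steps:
$\left(C - 13\right) 475 = \left(-1 - 13\right) 475 = \left(-14\right) 475 = -6650$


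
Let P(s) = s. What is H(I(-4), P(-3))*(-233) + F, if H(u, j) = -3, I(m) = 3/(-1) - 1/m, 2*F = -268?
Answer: 565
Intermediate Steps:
F = -134 (F = (½)*(-268) = -134)
I(m) = -3 - 1/m (I(m) = 3*(-1) - 1/m = -3 - 1/m)
H(I(-4), P(-3))*(-233) + F = -3*(-233) - 134 = 699 - 134 = 565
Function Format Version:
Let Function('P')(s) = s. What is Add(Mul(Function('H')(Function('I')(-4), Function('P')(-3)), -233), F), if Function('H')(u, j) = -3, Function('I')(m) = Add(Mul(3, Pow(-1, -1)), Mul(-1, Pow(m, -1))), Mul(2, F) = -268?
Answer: 565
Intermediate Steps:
F = -134 (F = Mul(Rational(1, 2), -268) = -134)
Function('I')(m) = Add(-3, Mul(-1, Pow(m, -1))) (Function('I')(m) = Add(Mul(3, -1), Mul(-1, Pow(m, -1))) = Add(-3, Mul(-1, Pow(m, -1))))
Add(Mul(Function('H')(Function('I')(-4), Function('P')(-3)), -233), F) = Add(Mul(-3, -233), -134) = Add(699, -134) = 565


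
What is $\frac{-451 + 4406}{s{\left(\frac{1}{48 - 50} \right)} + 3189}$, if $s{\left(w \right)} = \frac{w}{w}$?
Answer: $\frac{791}{638} \approx 1.2398$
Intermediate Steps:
$s{\left(w \right)} = 1$
$\frac{-451 + 4406}{s{\left(\frac{1}{48 - 50} \right)} + 3189} = \frac{-451 + 4406}{1 + 3189} = \frac{3955}{3190} = 3955 \cdot \frac{1}{3190} = \frac{791}{638}$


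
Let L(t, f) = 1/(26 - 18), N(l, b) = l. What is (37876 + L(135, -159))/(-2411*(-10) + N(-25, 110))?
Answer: 303009/192680 ≈ 1.5726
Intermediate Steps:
L(t, f) = ⅛ (L(t, f) = 1/8 = ⅛)
(37876 + L(135, -159))/(-2411*(-10) + N(-25, 110)) = (37876 + ⅛)/(-2411*(-10) - 25) = 303009/(8*(24110 - 25)) = (303009/8)/24085 = (303009/8)*(1/24085) = 303009/192680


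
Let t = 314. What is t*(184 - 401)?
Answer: -68138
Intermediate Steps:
t*(184 - 401) = 314*(184 - 401) = 314*(-217) = -68138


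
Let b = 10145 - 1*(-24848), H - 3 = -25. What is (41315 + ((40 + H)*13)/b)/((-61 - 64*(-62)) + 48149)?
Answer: 1445736029/1821595608 ≈ 0.79366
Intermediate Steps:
H = -22 (H = 3 - 25 = -22)
b = 34993 (b = 10145 + 24848 = 34993)
(41315 + ((40 + H)*13)/b)/((-61 - 64*(-62)) + 48149) = (41315 + ((40 - 22)*13)/34993)/((-61 - 64*(-62)) + 48149) = (41315 + (18*13)*(1/34993))/((-61 + 3968) + 48149) = (41315 + 234*(1/34993))/(3907 + 48149) = (41315 + 234/34993)/52056 = (1445736029/34993)*(1/52056) = 1445736029/1821595608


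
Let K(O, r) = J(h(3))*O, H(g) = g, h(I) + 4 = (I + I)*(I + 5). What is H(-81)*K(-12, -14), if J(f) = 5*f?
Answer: 213840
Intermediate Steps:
h(I) = -4 + 2*I*(5 + I) (h(I) = -4 + (I + I)*(I + 5) = -4 + (2*I)*(5 + I) = -4 + 2*I*(5 + I))
K(O, r) = 220*O (K(O, r) = (5*(-4 + 2*3**2 + 10*3))*O = (5*(-4 + 2*9 + 30))*O = (5*(-4 + 18 + 30))*O = (5*44)*O = 220*O)
H(-81)*K(-12, -14) = -17820*(-12) = -81*(-2640) = 213840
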